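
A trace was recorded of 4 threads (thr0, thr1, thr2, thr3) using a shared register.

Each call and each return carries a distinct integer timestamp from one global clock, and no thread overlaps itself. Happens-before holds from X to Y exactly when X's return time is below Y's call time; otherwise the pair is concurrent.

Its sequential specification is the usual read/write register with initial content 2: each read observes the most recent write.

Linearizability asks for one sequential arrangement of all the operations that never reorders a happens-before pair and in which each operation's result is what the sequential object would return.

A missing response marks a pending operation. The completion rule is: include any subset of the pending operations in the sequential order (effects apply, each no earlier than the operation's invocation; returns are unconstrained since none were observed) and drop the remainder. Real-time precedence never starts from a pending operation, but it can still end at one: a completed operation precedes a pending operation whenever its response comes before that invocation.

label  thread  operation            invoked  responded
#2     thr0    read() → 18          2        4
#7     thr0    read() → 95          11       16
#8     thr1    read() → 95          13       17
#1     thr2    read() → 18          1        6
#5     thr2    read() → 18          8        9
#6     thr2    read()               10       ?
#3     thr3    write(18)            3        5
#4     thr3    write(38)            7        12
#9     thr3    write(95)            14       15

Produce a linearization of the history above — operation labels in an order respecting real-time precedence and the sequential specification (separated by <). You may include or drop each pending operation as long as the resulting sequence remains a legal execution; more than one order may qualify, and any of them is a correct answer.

after step 1 (#3 write(18)): value 18
after step 2 (#1 read() → 18): value 18
after step 3 (#2 read() → 18): value 18
after step 4 (#5 read() → 18): value 18
after step 5 (#4 write(38)): value 38
after step 6 (#6 read() (pending, included)): value 38
after step 7 (#9 write(95)): value 95
after step 8 (#7 read() → 95): value 95
after step 9 (#8 read() → 95): value 95

#3 < #1 < #2 < #5 < #4 < #6 < #9 < #7 < #8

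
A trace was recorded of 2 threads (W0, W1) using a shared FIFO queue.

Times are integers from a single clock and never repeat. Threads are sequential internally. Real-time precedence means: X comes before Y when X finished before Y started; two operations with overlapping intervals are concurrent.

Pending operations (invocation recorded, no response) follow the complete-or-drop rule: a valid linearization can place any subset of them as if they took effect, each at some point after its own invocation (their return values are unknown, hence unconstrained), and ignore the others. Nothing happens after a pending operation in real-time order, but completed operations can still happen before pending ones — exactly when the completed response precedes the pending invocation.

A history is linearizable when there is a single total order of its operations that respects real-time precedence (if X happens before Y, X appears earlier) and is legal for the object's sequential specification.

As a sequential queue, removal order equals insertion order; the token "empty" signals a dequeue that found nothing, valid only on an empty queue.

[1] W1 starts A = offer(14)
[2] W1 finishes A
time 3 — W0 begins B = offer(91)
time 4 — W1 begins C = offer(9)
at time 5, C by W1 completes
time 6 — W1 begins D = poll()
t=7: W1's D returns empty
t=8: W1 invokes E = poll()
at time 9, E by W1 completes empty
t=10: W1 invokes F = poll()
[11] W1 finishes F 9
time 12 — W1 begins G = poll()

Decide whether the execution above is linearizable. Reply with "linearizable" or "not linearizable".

not linearizable

prefix check: 1..6 passes, 1..7 fails once D's time-7 response joins
a single order respects real time; the 3 completed FIFO queue operations fail replay along it
no escape via the 1 pending operation (B): every completion choice fails
sample order A, C, D (pending dropped) stalls at step 3 — D poll() → empty has no legal effect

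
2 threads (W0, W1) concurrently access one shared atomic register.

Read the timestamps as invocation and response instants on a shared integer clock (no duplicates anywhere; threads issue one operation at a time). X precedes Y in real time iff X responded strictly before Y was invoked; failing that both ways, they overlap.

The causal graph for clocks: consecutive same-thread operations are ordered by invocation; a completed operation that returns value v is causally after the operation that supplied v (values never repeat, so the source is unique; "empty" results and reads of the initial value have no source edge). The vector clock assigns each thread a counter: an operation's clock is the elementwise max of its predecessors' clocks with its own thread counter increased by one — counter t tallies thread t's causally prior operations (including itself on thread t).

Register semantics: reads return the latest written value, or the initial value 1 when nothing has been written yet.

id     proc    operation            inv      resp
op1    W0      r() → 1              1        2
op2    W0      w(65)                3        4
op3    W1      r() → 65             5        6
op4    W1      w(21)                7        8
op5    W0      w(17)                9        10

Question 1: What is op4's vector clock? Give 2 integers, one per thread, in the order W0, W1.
no predecessors for op1 (invoked 1): W0 increments from zero → (1, 0)
op2, invoked 3, takes VC(op1)=(1, 0) under max, adds 1 for W0 → (2, 0)
op3, invoked 5, takes VC(op2)=(2, 0) under max, adds 1 for W1 → (2, 1)
op5, invoked 9, takes VC(op2)=(2, 0) under max, adds 1 for W0 → (3, 0)
op4, invoked 7, takes VC(op3)=(2, 1) under max, adds 1 for W1 → (2, 2)
target: VC(op4) = (2, 2)

(2, 2)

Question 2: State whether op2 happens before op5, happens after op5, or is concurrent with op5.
op2 spans [3,4], op5 spans [9,10]
resp(op2)=4 < inv(op5)=9

before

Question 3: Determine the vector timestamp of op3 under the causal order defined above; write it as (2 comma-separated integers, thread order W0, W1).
root op op1, invoked 1: fresh clock plus W0's own tick → (1, 0)
invoked at 3, op2 merges VC(op1)=(1, 0) and bumps W0's slot → (2, 0)
invoked at 5, op3 merges VC(op2)=(2, 0) and bumps W1's slot → (2, 1)
invoked at 9, op5 merges VC(op2)=(2, 0) and bumps W0's slot → (3, 0)
invoked at 7, op4 merges VC(op3)=(2, 1) and bumps W1's slot → (2, 2)
target: VC(op3) = (2, 1)

(2, 1)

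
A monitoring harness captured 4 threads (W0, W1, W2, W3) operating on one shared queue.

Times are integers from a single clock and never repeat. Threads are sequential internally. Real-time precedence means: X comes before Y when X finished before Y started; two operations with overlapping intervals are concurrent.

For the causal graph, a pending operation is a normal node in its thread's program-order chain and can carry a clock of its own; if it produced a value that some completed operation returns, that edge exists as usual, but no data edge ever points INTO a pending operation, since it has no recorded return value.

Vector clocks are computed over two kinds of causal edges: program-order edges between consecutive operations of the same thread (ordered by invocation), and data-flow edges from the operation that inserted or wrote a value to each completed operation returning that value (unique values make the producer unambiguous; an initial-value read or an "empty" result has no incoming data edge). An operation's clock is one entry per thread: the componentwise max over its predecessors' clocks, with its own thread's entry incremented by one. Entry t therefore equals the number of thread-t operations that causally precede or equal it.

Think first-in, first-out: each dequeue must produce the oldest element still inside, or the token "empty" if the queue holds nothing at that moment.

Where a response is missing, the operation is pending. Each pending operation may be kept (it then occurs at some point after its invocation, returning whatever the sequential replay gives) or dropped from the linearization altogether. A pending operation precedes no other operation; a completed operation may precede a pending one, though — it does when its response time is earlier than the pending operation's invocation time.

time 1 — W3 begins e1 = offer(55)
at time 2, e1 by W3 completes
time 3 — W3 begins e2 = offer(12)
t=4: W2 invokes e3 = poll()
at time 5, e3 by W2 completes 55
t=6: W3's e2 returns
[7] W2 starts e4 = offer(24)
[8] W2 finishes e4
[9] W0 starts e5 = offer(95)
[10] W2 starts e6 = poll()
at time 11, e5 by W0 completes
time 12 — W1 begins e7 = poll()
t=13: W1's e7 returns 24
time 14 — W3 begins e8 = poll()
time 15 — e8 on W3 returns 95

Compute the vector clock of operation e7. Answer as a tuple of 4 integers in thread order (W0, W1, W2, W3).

invoked at 1, e1 has no predecessors; its own W3 bump gives (0, 0, 0, 1)
invoked at 9, e5 has no predecessors; its own W0 bump gives (1, 0, 0, 0)
e2, invoked 3, takes VC(e1)=(0, 0, 0, 1) under max, adds 1 for W3 → (0, 0, 0, 2)
e3, invoked 4, takes VC(e1)=(0, 0, 0, 1) under max, adds 1 for W2 → (0, 0, 1, 1)
e4, invoked 7, takes VC(e3)=(0, 0, 1, 1) under max, adds 1 for W2 → (0, 0, 2, 1)
e6, invoked 10, takes VC(e4)=(0, 0, 2, 1) under max, adds 1 for W2 → (0, 0, 3, 1)
e7, invoked 12, takes VC(e4)=(0, 0, 2, 1) under max, adds 1 for W1 → (0, 1, 2, 1)
e8, invoked 14, takes VC(e2)=(0, 0, 0, 2), VC(e5)=(1, 0, 0, 0) under max, adds 1 for W3 → (1, 0, 0, 3)
target: VC(e7) = (0, 1, 2, 1)

(0, 1, 2, 1)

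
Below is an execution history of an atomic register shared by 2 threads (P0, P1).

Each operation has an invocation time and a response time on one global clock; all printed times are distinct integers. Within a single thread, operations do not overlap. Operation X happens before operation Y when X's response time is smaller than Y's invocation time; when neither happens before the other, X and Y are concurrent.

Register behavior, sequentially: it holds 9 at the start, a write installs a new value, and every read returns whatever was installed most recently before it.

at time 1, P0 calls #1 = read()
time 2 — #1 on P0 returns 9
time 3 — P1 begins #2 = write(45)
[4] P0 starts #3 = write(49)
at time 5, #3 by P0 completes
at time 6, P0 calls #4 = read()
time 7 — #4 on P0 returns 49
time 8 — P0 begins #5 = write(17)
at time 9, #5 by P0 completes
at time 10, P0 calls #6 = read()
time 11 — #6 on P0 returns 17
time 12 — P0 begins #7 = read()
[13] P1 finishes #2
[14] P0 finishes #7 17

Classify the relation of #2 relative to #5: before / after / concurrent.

concurrent

#2 spans [3,13], #5 spans [8,9]
the intervals overlap in both directions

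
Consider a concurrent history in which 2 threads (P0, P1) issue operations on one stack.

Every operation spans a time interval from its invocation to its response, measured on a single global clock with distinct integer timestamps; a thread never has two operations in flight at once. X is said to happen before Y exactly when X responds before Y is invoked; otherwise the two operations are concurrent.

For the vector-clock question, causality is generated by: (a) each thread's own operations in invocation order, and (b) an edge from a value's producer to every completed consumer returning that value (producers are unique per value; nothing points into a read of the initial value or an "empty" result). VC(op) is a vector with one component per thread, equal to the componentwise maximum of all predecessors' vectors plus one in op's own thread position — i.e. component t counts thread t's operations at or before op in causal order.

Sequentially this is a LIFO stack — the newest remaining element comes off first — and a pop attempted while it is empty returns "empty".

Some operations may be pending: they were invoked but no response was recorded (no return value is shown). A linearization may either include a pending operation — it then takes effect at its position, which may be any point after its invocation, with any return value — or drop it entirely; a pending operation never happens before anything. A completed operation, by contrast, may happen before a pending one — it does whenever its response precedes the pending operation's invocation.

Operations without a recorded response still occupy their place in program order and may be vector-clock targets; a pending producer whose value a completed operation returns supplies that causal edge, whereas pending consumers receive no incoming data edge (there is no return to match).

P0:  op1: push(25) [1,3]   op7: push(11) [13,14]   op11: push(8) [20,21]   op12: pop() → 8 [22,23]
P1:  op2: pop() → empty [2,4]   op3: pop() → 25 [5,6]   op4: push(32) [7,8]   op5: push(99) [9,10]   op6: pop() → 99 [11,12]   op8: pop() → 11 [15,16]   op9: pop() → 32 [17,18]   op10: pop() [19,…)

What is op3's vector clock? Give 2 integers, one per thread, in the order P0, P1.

no predecessors for op2 (invoked 2): P1 increments from zero → (0, 1)
no predecessors for op1 (invoked 1): P0 increments from zero → (1, 0)
merge at op7 (invoked 13): VC(op1)=(1, 0), own-thread bump on P0 → (2, 0)
merge at op3 (invoked 5): VC(op1)=(1, 0), VC(op2)=(0, 1), own-thread bump on P1 → (1, 2)
merge at op11 (invoked 20): VC(op7)=(2, 0), own-thread bump on P0 → (3, 0)
merge at op4 (invoked 7): VC(op3)=(1, 2), own-thread bump on P1 → (1, 3)
merge at op12 (invoked 22): VC(op11)=(3, 0), own-thread bump on P0 → (4, 0)
merge at op5 (invoked 9): VC(op4)=(1, 3), own-thread bump on P1 → (1, 4)
merge at op6 (invoked 11): VC(op5)=(1, 4), own-thread bump on P1 → (1, 5)
merge at op8 (invoked 15): VC(op6)=(1, 5), VC(op7)=(2, 0), own-thread bump on P1 → (2, 6)
merge at op9 (invoked 17): VC(op4)=(1, 3), VC(op8)=(2, 6), own-thread bump on P1 → (2, 7)
merge at op10 (invoked 19): VC(op9)=(2, 7), own-thread bump on P1 → (2, 8)
target: VC(op3) = (1, 2)

(1, 2)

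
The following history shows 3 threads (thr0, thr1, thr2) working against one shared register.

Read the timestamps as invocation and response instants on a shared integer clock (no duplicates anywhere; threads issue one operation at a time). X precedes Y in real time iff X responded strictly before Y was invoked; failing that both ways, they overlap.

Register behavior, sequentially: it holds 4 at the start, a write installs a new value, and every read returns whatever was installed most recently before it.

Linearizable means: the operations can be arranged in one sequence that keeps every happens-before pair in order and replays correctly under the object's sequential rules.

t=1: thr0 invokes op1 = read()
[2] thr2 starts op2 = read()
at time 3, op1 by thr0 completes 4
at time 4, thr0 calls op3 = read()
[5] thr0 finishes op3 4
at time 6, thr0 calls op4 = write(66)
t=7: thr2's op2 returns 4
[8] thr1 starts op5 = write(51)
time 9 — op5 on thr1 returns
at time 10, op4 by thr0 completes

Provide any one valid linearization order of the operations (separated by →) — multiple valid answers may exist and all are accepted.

op1 → op2 → op3 → op4 → op5

1. op1 read() → 4, leaving value 4
2. op2 read() → 4, leaving value 4
3. op3 read() → 4, leaving value 4
4. op4 write(66), leaving value 66
5. op5 write(51), leaving value 51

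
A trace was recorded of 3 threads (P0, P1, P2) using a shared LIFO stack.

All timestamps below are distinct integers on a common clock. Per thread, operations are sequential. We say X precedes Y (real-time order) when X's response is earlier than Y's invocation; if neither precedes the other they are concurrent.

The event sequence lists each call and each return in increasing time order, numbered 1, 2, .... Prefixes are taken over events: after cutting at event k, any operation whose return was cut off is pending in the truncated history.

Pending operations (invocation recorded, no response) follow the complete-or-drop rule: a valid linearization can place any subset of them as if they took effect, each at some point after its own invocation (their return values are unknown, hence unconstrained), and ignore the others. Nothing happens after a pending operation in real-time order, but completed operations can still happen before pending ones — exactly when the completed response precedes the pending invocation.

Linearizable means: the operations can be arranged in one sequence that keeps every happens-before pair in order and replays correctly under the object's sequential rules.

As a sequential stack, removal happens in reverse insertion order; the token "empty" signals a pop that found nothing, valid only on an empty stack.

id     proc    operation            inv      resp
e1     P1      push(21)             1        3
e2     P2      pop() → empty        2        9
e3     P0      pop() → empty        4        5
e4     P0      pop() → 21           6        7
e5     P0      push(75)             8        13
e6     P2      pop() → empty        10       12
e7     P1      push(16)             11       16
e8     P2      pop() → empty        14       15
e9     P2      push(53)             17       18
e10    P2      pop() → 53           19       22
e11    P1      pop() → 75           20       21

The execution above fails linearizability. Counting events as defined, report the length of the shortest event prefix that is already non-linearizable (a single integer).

7

one valid order for events 1..6 is e1, e2, e3:
step 1: e1 push(21) — stack <21>
step 2: e2 pop() (pending, included) — stack <>
step 3: e3 pop() → empty — stack <>
event 7 — e4's response, time 7 — after it, nothing linearizes
no escape via the 1 pending operation (e2): every completion choice fails
one such order, e1, e3, e4 (pending dropped), breaks at step 2 where e3 pop() → empty is illegal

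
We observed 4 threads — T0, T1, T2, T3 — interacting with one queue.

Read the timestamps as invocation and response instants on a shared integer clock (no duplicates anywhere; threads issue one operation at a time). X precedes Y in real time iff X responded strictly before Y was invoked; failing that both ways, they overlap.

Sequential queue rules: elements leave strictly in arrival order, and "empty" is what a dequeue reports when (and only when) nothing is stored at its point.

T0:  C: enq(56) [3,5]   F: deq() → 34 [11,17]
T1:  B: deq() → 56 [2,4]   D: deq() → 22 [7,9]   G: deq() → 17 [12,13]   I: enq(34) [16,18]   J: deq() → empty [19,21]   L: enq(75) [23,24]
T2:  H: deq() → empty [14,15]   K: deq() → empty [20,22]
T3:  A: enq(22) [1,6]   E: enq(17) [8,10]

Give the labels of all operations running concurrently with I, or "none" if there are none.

F

I spans [16,18]; an op avoiding the whole window 16..18 is ordered, any other is concurrent
A [1,6]: before
B [2,4]: before
C [3,5]: before
D [7,9]: before
E [8,10]: before
F [11,17]: concurrent
G [12,13]: before
H [14,15]: before
J [19,21]: after
K [20,22]: after
L [23,24]: after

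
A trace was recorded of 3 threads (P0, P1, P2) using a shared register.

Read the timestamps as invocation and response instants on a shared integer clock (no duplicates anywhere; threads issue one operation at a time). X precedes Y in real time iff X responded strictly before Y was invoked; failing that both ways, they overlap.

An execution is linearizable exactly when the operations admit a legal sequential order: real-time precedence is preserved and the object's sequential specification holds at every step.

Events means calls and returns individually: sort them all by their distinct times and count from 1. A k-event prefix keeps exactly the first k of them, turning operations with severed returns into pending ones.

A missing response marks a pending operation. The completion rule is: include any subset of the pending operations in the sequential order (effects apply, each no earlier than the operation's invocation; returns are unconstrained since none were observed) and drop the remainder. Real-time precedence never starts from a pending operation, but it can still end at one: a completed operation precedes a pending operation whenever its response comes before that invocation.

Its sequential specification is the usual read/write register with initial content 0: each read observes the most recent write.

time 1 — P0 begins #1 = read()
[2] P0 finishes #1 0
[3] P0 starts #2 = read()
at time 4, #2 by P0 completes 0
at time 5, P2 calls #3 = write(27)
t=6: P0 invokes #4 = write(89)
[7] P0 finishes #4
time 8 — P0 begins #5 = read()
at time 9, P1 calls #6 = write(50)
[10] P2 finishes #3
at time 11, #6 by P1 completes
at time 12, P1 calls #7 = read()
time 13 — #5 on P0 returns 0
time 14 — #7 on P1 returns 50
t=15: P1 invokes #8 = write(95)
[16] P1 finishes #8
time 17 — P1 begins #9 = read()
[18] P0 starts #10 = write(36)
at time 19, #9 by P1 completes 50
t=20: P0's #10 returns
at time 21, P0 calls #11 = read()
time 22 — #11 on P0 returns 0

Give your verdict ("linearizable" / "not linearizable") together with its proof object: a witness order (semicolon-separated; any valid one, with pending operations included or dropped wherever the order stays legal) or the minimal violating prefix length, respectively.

not linearizable — minimal violating prefix: 13 events

already the first 13 events (up to #5's response at time 13) admit no linearization; the first 12 still do
the 6 completed operations admit 8 real-time orders; each fails the register replay
including or dropping the 1 pending operation (#7) in any combination fails
e.g. #1, #2, #3, #4, #5, #6 (pending dropped): illegal at step 5, since #5 read() → 0 cannot apply there
e.g. #1, #2, #3, #4, #6, #5 (pending dropped): illegal at step 6, since #5 read() → 0 cannot apply there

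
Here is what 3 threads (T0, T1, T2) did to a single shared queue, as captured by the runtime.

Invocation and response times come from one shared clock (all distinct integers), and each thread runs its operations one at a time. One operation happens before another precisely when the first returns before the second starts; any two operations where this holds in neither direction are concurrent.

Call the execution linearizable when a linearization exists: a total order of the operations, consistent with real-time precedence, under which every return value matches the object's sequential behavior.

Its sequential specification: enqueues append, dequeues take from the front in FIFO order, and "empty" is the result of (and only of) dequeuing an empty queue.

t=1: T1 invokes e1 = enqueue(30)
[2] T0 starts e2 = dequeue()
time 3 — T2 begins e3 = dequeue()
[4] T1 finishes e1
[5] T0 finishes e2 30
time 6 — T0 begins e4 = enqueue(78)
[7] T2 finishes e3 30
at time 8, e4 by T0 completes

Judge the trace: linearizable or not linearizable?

already the first 7 events (up to e3's response at time 7) admit no linearization; the first 6 still do
all 6 real-time-respecting orders fail — 3 completed queue operations, no legal replay
including or dropping the 1 pending operation (e4) in any combination fails
for example e1, e2, e3 (pending dropped) fails at step 3: e3 dequeue() → 30 is not legal there
for example e1, e3, e2 (pending dropped) fails at step 3: e2 dequeue() → 30 is not legal there

not linearizable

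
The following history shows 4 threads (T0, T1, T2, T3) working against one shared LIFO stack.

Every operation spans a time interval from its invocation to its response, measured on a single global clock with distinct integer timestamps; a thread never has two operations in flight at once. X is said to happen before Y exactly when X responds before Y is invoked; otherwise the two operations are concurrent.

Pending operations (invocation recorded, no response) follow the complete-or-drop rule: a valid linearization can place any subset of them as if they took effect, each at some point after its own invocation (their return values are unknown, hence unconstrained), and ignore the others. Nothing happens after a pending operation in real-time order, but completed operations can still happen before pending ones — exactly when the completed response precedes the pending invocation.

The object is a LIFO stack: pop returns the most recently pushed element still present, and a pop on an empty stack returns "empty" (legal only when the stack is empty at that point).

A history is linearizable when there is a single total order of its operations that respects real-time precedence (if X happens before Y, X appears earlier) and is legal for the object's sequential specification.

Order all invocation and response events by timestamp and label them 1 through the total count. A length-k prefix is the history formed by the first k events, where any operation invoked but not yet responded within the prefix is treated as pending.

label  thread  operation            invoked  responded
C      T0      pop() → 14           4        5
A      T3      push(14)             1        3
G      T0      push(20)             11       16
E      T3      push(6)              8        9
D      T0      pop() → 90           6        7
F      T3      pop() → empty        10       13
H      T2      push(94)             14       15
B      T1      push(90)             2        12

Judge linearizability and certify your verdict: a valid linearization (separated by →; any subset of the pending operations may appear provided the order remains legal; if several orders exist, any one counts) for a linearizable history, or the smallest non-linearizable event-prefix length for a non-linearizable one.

not linearizable — minimal violating prefix: 13 events

already the first 13 events (up to F's response at time 13) admit no linearization; the first 12 still do
real-time-consistent orders of the 6 completed operations: 6 — all fail the LIFO stack replay
no escape via the 1 pending operation (G): every completion choice fails
one such order, A, B, C, D, E, F (pending dropped), breaks at step 3 where C pop() → 14 is illegal
one such order, A, C, B, D, E, F (pending dropped), breaks at step 6 where F pop() → empty is illegal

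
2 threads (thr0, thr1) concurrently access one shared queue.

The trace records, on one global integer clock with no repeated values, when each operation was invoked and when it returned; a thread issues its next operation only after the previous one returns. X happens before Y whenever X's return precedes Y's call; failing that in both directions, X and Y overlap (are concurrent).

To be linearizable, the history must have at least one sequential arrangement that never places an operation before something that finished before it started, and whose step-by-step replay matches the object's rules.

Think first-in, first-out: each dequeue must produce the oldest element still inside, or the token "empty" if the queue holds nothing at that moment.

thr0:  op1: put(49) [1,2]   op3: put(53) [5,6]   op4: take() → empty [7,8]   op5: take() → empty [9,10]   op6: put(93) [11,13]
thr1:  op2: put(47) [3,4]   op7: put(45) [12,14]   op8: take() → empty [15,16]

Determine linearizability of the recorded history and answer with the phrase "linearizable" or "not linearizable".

cut after 7 events: linearizable; cut after 8 events (op4 responds, time 8): not linearizable
the completed operations (4 total) allow one real-time order; the queue replay rejects it
sample order op1, op2, op3, op4 stalls at step 4 — op4 take() → empty has no legal effect

not linearizable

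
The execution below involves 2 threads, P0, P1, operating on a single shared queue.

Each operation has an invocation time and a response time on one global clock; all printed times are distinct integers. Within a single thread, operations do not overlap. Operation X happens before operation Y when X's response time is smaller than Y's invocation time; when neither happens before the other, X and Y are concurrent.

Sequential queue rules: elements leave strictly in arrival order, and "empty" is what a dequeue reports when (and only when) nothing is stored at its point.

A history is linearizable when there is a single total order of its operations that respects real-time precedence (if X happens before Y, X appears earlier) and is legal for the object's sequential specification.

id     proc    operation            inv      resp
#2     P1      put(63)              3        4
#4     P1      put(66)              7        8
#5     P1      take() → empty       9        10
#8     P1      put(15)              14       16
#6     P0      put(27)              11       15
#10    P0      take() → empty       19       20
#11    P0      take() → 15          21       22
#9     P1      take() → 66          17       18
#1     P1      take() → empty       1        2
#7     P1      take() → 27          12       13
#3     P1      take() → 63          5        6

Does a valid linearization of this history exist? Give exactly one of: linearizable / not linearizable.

not linearizable

the violation lands at event 10, #5's response at time 10: events 1..9 linearize, events 1..10 do not
the sole real-time-consistent order of 5 completed operations fails the queue replay
take #1, #2, #3, #4, #5: step 5 already fails, because #5 take() → empty cannot occur there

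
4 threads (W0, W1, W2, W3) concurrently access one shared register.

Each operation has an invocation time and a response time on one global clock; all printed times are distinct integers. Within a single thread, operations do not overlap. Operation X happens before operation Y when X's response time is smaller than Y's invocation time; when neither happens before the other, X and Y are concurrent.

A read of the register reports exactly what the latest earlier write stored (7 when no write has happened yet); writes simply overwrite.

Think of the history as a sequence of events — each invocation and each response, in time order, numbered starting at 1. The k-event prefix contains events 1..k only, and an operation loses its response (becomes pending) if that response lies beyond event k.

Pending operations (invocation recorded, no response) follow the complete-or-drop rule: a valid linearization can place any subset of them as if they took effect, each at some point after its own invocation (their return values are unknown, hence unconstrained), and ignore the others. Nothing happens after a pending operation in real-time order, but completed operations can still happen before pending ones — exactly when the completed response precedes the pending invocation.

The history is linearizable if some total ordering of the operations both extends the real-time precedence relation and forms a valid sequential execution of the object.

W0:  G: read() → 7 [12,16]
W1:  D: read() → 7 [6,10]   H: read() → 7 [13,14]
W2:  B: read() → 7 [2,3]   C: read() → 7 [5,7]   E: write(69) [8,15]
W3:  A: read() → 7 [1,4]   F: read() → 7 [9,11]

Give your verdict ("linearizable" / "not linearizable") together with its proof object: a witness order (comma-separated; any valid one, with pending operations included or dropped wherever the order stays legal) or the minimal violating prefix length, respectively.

after step 1 (A read() → 7): value 7
after step 2 (B read() → 7): value 7
after step 3 (C read() → 7): value 7
after step 4 (D read() → 7): value 7
after step 5 (F read() → 7): value 7
after step 6 (G read() → 7): value 7
after step 7 (H read() → 7): value 7
after step 8 (E write(69)): value 69

linearizable — witness: A, B, C, D, F, G, H, E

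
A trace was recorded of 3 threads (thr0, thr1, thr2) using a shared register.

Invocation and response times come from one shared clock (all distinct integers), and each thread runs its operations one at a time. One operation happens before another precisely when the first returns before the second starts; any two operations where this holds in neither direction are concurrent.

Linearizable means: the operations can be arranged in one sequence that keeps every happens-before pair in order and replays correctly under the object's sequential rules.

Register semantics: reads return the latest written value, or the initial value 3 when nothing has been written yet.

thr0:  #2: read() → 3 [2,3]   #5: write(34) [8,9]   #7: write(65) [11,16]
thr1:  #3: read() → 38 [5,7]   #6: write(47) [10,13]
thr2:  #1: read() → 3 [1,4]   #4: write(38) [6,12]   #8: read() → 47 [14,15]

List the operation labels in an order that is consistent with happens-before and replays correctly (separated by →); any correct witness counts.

1. #1 read() → 3, leaving value 3
2. #2 read() → 3, leaving value 3
3. #4 write(38), leaving value 38
4. #3 read() → 38, leaving value 38
5. #5 write(34), leaving value 34
6. #6 write(47), leaving value 47
7. #8 read() → 47, leaving value 47
8. #7 write(65), leaving value 65

#1 → #2 → #4 → #3 → #5 → #6 → #8 → #7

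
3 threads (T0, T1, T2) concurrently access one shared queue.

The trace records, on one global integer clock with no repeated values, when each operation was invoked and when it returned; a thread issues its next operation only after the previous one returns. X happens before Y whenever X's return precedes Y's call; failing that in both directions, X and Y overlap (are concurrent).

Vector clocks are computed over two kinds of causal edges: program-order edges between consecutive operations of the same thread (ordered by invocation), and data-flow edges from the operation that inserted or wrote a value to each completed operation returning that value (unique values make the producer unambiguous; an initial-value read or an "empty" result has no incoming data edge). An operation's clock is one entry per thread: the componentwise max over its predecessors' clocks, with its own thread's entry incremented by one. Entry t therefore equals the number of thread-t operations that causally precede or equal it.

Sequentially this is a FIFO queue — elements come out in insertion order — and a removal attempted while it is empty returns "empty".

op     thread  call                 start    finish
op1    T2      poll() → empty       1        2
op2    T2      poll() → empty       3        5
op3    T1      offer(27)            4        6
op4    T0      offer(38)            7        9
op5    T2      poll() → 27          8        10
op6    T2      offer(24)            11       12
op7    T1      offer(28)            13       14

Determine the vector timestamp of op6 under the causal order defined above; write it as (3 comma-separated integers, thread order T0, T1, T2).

op1 (invocation 1): nothing precedes it; T2's component alone gives (0, 0, 1)
op3 (invocation 4): nothing precedes it; T1's component alone gives (0, 1, 0)
op4 (invocation 7): nothing precedes it; T0's component alone gives (1, 0, 0)
merge at op2 (invoked 3): VC(op1)=(0, 0, 1), own-thread bump on T2 → (0, 0, 2)
merge at op7 (invoked 13): VC(op3)=(0, 1, 0), own-thread bump on T1 → (0, 2, 0)
merge at op5 (invoked 8): VC(op2)=(0, 0, 2), VC(op3)=(0, 1, 0), own-thread bump on T2 → (0, 1, 3)
merge at op6 (invoked 11): VC(op5)=(0, 1, 3), own-thread bump on T2 → (0, 1, 4)
target: VC(op6) = (0, 1, 4)

(0, 1, 4)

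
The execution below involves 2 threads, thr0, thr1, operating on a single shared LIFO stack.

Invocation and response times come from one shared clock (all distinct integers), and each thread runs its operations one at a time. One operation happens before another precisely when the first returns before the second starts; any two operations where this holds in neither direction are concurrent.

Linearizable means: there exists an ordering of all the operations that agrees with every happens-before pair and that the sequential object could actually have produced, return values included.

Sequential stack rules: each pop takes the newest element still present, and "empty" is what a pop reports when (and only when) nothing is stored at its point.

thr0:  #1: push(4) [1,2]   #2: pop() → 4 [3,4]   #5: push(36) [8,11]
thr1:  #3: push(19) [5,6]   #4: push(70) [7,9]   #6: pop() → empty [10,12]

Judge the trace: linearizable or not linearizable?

events 1..11 are fine; event 12 — the response of #6 at time 12 — makes the prefix non-linearizable
the 6 completed operations admit 3 real-time orders; each fails the LIFO stack replay
e.g. #1, #2, #3, #4, #5, #6: illegal at step 6, since #6 pop() → empty cannot apply there
e.g. #1, #2, #3, #4, #6, #5: illegal at step 5, since #6 pop() → empty cannot apply there

not linearizable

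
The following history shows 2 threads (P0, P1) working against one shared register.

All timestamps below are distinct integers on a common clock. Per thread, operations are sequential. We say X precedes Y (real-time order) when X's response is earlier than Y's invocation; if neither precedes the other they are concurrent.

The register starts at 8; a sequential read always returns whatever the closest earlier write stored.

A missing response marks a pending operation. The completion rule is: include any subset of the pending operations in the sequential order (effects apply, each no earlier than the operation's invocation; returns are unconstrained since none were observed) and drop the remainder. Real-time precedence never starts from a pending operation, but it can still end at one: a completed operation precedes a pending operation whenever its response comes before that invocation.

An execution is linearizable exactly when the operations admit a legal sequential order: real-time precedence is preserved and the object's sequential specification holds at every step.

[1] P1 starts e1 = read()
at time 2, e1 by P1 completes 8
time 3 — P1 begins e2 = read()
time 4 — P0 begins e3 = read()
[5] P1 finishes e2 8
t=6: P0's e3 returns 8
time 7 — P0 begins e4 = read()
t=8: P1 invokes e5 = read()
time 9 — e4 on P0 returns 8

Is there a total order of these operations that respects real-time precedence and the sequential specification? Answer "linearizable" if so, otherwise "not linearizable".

one valid linearization: e1, e2, e3, e4
after step 1 (e1 read() → 8): value 8
after step 2 (e2 read() → 8): value 8
after step 3 (e3 read() → 8): value 8
after step 4 (e4 read() → 8): value 8

linearizable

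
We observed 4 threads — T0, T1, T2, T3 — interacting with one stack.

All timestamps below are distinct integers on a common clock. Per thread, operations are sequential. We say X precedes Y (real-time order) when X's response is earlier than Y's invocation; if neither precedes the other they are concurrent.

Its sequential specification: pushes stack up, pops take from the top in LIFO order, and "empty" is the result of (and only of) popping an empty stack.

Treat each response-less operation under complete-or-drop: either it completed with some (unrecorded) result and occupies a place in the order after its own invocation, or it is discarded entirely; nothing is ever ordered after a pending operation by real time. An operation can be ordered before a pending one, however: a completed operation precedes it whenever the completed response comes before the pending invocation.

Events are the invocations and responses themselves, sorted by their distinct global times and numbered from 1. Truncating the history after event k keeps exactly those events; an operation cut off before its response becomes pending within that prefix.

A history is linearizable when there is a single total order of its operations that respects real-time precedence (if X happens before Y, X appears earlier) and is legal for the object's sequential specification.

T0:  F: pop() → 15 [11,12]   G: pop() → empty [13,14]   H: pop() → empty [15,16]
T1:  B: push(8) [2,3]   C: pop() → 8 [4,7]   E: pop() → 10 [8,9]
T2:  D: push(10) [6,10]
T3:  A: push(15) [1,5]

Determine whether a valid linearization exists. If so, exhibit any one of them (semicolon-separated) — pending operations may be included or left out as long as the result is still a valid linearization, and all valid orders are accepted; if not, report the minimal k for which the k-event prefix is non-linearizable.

linearizable — witness: A; B; C; D; E; F; G; H

after step 1 (A push(15)): stack <15>
after step 2 (B push(8)): stack <15,8>
after step 3 (C pop() → 8): stack <15>
after step 4 (D push(10)): stack <15,10>
after step 5 (E pop() → 10): stack <15>
after step 6 (F pop() → 15): stack <>
after step 7 (G pop() → empty): stack <>
after step 8 (H pop() → empty): stack <>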